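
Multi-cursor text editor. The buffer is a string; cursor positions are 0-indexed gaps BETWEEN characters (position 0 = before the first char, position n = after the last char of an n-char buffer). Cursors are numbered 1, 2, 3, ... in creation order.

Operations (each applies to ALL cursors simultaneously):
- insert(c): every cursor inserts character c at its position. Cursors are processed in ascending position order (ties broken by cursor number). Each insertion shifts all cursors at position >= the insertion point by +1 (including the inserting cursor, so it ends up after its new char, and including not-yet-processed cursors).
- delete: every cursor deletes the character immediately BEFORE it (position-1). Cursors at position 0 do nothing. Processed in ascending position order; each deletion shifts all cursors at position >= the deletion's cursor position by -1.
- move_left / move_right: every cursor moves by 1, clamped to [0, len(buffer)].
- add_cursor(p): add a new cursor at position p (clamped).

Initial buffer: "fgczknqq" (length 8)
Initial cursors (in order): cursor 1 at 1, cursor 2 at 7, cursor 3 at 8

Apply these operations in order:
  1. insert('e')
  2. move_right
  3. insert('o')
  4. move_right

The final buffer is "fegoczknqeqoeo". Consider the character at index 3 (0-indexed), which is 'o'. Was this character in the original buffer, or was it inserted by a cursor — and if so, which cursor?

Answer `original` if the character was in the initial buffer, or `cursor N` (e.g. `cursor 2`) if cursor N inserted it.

Answer: cursor 1

Derivation:
After op 1 (insert('e')): buffer="fegczknqeqe" (len 11), cursors c1@2 c2@9 c3@11, authorship .1......2.3
After op 2 (move_right): buffer="fegczknqeqe" (len 11), cursors c1@3 c2@10 c3@11, authorship .1......2.3
After op 3 (insert('o')): buffer="fegoczknqeqoeo" (len 14), cursors c1@4 c2@12 c3@14, authorship .1.1.....2.233
After op 4 (move_right): buffer="fegoczknqeqoeo" (len 14), cursors c1@5 c2@13 c3@14, authorship .1.1.....2.233
Authorship (.=original, N=cursor N): . 1 . 1 . . . . . 2 . 2 3 3
Index 3: author = 1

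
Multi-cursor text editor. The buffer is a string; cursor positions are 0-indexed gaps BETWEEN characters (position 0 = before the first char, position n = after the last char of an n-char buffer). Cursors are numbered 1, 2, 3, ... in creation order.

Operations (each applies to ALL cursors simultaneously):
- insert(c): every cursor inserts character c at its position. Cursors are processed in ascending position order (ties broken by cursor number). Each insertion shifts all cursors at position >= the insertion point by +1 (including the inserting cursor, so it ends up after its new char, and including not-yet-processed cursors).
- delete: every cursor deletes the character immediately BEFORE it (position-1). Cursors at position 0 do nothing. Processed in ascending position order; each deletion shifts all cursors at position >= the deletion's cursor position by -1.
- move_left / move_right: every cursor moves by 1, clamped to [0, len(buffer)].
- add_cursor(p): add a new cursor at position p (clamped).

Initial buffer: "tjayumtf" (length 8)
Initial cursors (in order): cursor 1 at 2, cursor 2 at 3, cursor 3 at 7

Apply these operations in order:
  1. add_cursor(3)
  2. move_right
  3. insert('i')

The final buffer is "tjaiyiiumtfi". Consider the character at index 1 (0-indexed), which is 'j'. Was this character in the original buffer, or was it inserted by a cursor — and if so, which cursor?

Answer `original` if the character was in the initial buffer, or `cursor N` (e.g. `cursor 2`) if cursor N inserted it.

After op 1 (add_cursor(3)): buffer="tjayumtf" (len 8), cursors c1@2 c2@3 c4@3 c3@7, authorship ........
After op 2 (move_right): buffer="tjayumtf" (len 8), cursors c1@3 c2@4 c4@4 c3@8, authorship ........
After op 3 (insert('i')): buffer="tjaiyiiumtfi" (len 12), cursors c1@4 c2@7 c4@7 c3@12, authorship ...1.24....3
Authorship (.=original, N=cursor N): . . . 1 . 2 4 . . . . 3
Index 1: author = original

Answer: original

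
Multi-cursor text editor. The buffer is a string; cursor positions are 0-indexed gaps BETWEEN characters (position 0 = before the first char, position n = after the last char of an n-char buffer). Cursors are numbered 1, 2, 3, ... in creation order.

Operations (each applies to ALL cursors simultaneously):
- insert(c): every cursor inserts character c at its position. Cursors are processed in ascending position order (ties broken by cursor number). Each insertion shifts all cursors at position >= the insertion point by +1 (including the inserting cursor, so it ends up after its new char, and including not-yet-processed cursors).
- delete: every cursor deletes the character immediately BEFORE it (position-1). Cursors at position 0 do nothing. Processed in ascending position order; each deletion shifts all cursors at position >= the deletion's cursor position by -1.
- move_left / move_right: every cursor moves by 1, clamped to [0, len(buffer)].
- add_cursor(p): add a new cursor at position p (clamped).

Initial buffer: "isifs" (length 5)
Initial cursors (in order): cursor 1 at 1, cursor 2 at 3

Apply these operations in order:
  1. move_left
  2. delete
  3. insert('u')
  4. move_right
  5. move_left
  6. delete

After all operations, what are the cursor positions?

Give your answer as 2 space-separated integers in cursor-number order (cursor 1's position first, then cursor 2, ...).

After op 1 (move_left): buffer="isifs" (len 5), cursors c1@0 c2@2, authorship .....
After op 2 (delete): buffer="iifs" (len 4), cursors c1@0 c2@1, authorship ....
After op 3 (insert('u')): buffer="uiuifs" (len 6), cursors c1@1 c2@3, authorship 1.2...
After op 4 (move_right): buffer="uiuifs" (len 6), cursors c1@2 c2@4, authorship 1.2...
After op 5 (move_left): buffer="uiuifs" (len 6), cursors c1@1 c2@3, authorship 1.2...
After op 6 (delete): buffer="iifs" (len 4), cursors c1@0 c2@1, authorship ....

Answer: 0 1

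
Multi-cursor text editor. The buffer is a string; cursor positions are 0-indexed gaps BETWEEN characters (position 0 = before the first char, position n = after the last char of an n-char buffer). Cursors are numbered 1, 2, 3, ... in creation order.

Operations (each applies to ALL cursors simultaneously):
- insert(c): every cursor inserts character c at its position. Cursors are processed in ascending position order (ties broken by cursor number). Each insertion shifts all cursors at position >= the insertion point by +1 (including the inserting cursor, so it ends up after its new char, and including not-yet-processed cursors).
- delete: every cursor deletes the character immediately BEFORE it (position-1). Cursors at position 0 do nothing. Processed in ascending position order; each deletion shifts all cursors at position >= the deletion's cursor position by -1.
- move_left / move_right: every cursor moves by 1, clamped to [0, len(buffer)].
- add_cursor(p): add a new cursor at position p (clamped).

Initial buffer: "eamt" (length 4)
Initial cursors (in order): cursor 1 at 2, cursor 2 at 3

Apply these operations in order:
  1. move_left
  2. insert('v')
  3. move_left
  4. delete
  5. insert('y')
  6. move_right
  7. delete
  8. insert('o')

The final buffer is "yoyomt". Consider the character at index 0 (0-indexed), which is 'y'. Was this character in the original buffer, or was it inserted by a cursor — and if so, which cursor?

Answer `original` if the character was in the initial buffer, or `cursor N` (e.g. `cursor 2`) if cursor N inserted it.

Answer: cursor 1

Derivation:
After op 1 (move_left): buffer="eamt" (len 4), cursors c1@1 c2@2, authorship ....
After op 2 (insert('v')): buffer="evavmt" (len 6), cursors c1@2 c2@4, authorship .1.2..
After op 3 (move_left): buffer="evavmt" (len 6), cursors c1@1 c2@3, authorship .1.2..
After op 4 (delete): buffer="vvmt" (len 4), cursors c1@0 c2@1, authorship 12..
After op 5 (insert('y')): buffer="yvyvmt" (len 6), cursors c1@1 c2@3, authorship 1122..
After op 6 (move_right): buffer="yvyvmt" (len 6), cursors c1@2 c2@4, authorship 1122..
After op 7 (delete): buffer="yymt" (len 4), cursors c1@1 c2@2, authorship 12..
After op 8 (insert('o')): buffer="yoyomt" (len 6), cursors c1@2 c2@4, authorship 1122..
Authorship (.=original, N=cursor N): 1 1 2 2 . .
Index 0: author = 1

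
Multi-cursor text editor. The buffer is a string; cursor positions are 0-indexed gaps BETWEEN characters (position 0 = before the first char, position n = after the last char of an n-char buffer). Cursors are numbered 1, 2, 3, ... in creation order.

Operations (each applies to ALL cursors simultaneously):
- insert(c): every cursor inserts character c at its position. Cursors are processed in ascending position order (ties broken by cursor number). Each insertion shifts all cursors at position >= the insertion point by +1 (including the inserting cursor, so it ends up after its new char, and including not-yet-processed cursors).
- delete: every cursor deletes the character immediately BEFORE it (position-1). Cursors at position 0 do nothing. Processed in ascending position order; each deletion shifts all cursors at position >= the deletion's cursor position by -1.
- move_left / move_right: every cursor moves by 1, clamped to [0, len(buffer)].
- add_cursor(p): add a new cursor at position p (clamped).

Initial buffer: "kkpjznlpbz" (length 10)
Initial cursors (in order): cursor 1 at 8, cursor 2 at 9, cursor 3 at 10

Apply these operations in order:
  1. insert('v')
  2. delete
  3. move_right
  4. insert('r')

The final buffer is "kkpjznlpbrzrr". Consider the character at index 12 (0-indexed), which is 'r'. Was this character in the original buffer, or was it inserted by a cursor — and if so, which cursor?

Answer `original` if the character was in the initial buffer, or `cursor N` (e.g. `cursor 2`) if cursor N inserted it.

After op 1 (insert('v')): buffer="kkpjznlpvbvzv" (len 13), cursors c1@9 c2@11 c3@13, authorship ........1.2.3
After op 2 (delete): buffer="kkpjznlpbz" (len 10), cursors c1@8 c2@9 c3@10, authorship ..........
After op 3 (move_right): buffer="kkpjznlpbz" (len 10), cursors c1@9 c2@10 c3@10, authorship ..........
After op 4 (insert('r')): buffer="kkpjznlpbrzrr" (len 13), cursors c1@10 c2@13 c3@13, authorship .........1.23
Authorship (.=original, N=cursor N): . . . . . . . . . 1 . 2 3
Index 12: author = 3

Answer: cursor 3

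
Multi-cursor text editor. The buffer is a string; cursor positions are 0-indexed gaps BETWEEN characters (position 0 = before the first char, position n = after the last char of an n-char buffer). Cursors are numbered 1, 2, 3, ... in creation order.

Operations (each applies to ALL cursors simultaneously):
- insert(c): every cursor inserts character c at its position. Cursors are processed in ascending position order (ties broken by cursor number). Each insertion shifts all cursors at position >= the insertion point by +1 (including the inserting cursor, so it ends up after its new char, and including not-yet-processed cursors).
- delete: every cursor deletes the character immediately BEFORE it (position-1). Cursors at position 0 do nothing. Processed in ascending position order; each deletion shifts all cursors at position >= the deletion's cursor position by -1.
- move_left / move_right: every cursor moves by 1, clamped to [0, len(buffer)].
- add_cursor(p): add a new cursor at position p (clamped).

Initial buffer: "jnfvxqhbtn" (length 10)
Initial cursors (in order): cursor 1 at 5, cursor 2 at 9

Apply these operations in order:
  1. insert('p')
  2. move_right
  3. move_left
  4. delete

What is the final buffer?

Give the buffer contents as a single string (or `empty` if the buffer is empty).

After op 1 (insert('p')): buffer="jnfvxpqhbtpn" (len 12), cursors c1@6 c2@11, authorship .....1....2.
After op 2 (move_right): buffer="jnfvxpqhbtpn" (len 12), cursors c1@7 c2@12, authorship .....1....2.
After op 3 (move_left): buffer="jnfvxpqhbtpn" (len 12), cursors c1@6 c2@11, authorship .....1....2.
After op 4 (delete): buffer="jnfvxqhbtn" (len 10), cursors c1@5 c2@9, authorship ..........

Answer: jnfvxqhbtn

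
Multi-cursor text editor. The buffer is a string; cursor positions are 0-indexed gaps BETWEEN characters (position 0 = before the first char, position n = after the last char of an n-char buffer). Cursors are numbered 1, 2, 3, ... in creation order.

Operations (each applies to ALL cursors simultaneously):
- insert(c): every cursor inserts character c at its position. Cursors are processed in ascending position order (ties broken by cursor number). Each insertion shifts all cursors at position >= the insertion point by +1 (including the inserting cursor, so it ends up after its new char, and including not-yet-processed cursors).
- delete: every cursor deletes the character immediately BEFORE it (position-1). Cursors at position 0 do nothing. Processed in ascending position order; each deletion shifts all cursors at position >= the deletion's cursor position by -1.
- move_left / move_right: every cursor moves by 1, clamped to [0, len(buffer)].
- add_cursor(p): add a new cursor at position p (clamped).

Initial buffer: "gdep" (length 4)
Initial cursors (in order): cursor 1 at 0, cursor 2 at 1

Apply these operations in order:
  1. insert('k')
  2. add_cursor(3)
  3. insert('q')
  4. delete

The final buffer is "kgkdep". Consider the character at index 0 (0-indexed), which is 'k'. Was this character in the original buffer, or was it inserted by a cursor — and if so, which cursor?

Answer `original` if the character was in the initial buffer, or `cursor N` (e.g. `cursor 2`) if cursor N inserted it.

After op 1 (insert('k')): buffer="kgkdep" (len 6), cursors c1@1 c2@3, authorship 1.2...
After op 2 (add_cursor(3)): buffer="kgkdep" (len 6), cursors c1@1 c2@3 c3@3, authorship 1.2...
After op 3 (insert('q')): buffer="kqgkqqdep" (len 9), cursors c1@2 c2@6 c3@6, authorship 11.223...
After op 4 (delete): buffer="kgkdep" (len 6), cursors c1@1 c2@3 c3@3, authorship 1.2...
Authorship (.=original, N=cursor N): 1 . 2 . . .
Index 0: author = 1

Answer: cursor 1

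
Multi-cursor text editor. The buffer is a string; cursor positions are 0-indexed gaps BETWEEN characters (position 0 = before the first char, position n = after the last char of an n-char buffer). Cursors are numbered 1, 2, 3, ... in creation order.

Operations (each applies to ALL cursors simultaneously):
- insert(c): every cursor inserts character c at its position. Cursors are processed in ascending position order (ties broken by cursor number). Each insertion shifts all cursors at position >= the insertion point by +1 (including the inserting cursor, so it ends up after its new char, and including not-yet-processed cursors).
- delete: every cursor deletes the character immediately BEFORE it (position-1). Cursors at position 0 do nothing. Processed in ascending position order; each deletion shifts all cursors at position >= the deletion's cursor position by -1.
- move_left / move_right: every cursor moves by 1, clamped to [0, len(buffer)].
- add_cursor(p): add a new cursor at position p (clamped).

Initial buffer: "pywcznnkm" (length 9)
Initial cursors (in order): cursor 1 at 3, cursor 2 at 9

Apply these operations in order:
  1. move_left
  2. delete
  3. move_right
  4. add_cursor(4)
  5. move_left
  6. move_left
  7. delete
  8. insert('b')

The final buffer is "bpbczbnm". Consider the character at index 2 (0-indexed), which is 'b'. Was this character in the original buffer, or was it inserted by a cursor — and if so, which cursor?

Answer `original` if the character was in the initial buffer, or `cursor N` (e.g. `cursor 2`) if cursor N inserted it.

Answer: cursor 3

Derivation:
After op 1 (move_left): buffer="pywcznnkm" (len 9), cursors c1@2 c2@8, authorship .........
After op 2 (delete): buffer="pwcznnm" (len 7), cursors c1@1 c2@6, authorship .......
After op 3 (move_right): buffer="pwcznnm" (len 7), cursors c1@2 c2@7, authorship .......
After op 4 (add_cursor(4)): buffer="pwcznnm" (len 7), cursors c1@2 c3@4 c2@7, authorship .......
After op 5 (move_left): buffer="pwcznnm" (len 7), cursors c1@1 c3@3 c2@6, authorship .......
After op 6 (move_left): buffer="pwcznnm" (len 7), cursors c1@0 c3@2 c2@5, authorship .......
After op 7 (delete): buffer="pcznm" (len 5), cursors c1@0 c3@1 c2@3, authorship .....
After op 8 (insert('b')): buffer="bpbczbnm" (len 8), cursors c1@1 c3@3 c2@6, authorship 1.3..2..
Authorship (.=original, N=cursor N): 1 . 3 . . 2 . .
Index 2: author = 3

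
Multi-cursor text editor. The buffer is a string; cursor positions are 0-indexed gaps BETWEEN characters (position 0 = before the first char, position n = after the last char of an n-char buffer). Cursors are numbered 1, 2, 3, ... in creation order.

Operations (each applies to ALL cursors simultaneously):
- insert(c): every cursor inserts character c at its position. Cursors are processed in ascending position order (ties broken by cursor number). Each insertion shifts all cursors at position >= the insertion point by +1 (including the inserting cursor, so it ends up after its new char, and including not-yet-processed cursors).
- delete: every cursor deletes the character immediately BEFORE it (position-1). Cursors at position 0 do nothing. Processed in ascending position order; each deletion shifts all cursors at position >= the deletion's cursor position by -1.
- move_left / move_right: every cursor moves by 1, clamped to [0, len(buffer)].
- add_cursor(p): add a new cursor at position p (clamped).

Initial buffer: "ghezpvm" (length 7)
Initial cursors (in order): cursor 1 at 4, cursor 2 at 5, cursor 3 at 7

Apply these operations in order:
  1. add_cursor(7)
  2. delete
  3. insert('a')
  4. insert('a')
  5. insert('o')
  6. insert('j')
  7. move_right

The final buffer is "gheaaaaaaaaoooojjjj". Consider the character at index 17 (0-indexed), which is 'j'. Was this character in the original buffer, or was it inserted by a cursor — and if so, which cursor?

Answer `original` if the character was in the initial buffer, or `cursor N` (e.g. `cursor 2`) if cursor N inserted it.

Answer: cursor 3

Derivation:
After op 1 (add_cursor(7)): buffer="ghezpvm" (len 7), cursors c1@4 c2@5 c3@7 c4@7, authorship .......
After op 2 (delete): buffer="ghe" (len 3), cursors c1@3 c2@3 c3@3 c4@3, authorship ...
After op 3 (insert('a')): buffer="gheaaaa" (len 7), cursors c1@7 c2@7 c3@7 c4@7, authorship ...1234
After op 4 (insert('a')): buffer="gheaaaaaaaa" (len 11), cursors c1@11 c2@11 c3@11 c4@11, authorship ...12341234
After op 5 (insert('o')): buffer="gheaaaaaaaaoooo" (len 15), cursors c1@15 c2@15 c3@15 c4@15, authorship ...123412341234
After op 6 (insert('j')): buffer="gheaaaaaaaaoooojjjj" (len 19), cursors c1@19 c2@19 c3@19 c4@19, authorship ...1234123412341234
After op 7 (move_right): buffer="gheaaaaaaaaoooojjjj" (len 19), cursors c1@19 c2@19 c3@19 c4@19, authorship ...1234123412341234
Authorship (.=original, N=cursor N): . . . 1 2 3 4 1 2 3 4 1 2 3 4 1 2 3 4
Index 17: author = 3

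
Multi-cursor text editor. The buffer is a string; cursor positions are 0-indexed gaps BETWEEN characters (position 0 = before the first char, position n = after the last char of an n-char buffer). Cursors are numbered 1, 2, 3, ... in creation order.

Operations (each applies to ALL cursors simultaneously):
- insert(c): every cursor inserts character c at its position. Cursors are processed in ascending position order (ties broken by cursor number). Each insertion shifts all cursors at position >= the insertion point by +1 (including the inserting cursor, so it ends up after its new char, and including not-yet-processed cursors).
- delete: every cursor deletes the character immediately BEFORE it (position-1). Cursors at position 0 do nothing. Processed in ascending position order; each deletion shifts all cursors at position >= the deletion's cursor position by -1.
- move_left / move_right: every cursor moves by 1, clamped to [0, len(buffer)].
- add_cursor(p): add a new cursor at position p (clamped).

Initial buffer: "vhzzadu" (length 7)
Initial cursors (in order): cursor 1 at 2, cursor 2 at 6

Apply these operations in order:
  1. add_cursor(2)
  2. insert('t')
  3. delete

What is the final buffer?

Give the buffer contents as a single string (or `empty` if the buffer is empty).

After op 1 (add_cursor(2)): buffer="vhzzadu" (len 7), cursors c1@2 c3@2 c2@6, authorship .......
After op 2 (insert('t')): buffer="vhttzzadtu" (len 10), cursors c1@4 c3@4 c2@9, authorship ..13....2.
After op 3 (delete): buffer="vhzzadu" (len 7), cursors c1@2 c3@2 c2@6, authorship .......

Answer: vhzzadu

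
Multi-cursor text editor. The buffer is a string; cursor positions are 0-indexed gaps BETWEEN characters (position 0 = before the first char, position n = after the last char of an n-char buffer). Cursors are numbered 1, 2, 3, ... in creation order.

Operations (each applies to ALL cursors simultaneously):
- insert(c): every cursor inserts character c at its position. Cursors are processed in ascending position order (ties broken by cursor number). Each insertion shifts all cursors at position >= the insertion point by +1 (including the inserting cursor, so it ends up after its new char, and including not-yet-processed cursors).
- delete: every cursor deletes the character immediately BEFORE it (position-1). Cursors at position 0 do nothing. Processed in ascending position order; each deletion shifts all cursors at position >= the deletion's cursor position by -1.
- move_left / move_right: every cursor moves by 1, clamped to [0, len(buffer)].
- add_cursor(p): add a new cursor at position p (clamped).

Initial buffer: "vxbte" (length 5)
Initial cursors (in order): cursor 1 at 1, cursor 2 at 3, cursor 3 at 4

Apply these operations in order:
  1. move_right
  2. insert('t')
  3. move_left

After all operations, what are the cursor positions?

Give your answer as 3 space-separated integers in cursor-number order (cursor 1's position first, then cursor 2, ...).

Answer: 2 5 7

Derivation:
After op 1 (move_right): buffer="vxbte" (len 5), cursors c1@2 c2@4 c3@5, authorship .....
After op 2 (insert('t')): buffer="vxtbttet" (len 8), cursors c1@3 c2@6 c3@8, authorship ..1..2.3
After op 3 (move_left): buffer="vxtbttet" (len 8), cursors c1@2 c2@5 c3@7, authorship ..1..2.3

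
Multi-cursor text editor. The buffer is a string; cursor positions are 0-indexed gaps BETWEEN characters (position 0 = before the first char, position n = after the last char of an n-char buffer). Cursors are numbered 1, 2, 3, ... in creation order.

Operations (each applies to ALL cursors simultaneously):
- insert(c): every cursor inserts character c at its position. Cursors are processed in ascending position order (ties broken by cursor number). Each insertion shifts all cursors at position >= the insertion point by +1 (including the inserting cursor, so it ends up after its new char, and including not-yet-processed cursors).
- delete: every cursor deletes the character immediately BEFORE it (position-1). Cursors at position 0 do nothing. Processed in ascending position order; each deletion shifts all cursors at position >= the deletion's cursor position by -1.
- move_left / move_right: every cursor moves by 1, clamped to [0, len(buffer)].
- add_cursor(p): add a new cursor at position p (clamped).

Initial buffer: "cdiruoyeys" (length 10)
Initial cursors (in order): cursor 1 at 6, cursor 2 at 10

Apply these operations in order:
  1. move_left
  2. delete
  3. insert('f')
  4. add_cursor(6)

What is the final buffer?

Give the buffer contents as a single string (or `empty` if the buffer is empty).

After op 1 (move_left): buffer="cdiruoyeys" (len 10), cursors c1@5 c2@9, authorship ..........
After op 2 (delete): buffer="cdiroyes" (len 8), cursors c1@4 c2@7, authorship ........
After op 3 (insert('f')): buffer="cdirfoyefs" (len 10), cursors c1@5 c2@9, authorship ....1...2.
After op 4 (add_cursor(6)): buffer="cdirfoyefs" (len 10), cursors c1@5 c3@6 c2@9, authorship ....1...2.

Answer: cdirfoyefs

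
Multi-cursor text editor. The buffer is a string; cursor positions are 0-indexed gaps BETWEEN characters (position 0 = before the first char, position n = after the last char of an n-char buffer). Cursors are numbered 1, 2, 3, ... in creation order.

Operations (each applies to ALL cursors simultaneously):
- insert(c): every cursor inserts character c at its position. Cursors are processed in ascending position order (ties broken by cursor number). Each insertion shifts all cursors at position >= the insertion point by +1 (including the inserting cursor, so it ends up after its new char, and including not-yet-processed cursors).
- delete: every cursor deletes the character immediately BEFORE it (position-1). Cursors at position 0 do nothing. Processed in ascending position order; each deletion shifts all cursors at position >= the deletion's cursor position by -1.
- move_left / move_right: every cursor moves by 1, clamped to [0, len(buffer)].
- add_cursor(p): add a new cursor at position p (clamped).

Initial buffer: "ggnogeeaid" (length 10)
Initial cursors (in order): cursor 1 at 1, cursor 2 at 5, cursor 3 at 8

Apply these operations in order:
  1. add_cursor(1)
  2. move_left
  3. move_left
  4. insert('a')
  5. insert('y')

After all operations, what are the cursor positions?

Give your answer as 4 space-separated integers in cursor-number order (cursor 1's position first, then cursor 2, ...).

Answer: 4 9 14 4

Derivation:
After op 1 (add_cursor(1)): buffer="ggnogeeaid" (len 10), cursors c1@1 c4@1 c2@5 c3@8, authorship ..........
After op 2 (move_left): buffer="ggnogeeaid" (len 10), cursors c1@0 c4@0 c2@4 c3@7, authorship ..........
After op 3 (move_left): buffer="ggnogeeaid" (len 10), cursors c1@0 c4@0 c2@3 c3@6, authorship ..........
After op 4 (insert('a')): buffer="aaggnaogeaeaid" (len 14), cursors c1@2 c4@2 c2@6 c3@10, authorship 14...2...3....
After op 5 (insert('y')): buffer="aayyggnayogeayeaid" (len 18), cursors c1@4 c4@4 c2@9 c3@14, authorship 1414...22...33....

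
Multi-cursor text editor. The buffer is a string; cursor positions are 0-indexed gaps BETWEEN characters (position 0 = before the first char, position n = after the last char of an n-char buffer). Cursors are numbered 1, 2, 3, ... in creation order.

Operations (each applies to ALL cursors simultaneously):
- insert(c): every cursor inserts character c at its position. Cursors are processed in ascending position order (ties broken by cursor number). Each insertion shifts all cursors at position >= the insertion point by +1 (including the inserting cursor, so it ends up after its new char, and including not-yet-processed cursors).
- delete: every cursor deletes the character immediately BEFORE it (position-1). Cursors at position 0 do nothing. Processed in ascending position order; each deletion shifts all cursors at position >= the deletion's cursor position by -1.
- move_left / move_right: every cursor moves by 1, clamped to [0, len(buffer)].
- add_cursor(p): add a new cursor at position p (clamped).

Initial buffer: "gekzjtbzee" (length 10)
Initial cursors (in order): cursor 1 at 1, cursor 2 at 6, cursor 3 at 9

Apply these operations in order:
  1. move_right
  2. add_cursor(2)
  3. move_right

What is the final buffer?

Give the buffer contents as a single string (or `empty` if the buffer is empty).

Answer: gekzjtbzee

Derivation:
After op 1 (move_right): buffer="gekzjtbzee" (len 10), cursors c1@2 c2@7 c3@10, authorship ..........
After op 2 (add_cursor(2)): buffer="gekzjtbzee" (len 10), cursors c1@2 c4@2 c2@7 c3@10, authorship ..........
After op 3 (move_right): buffer="gekzjtbzee" (len 10), cursors c1@3 c4@3 c2@8 c3@10, authorship ..........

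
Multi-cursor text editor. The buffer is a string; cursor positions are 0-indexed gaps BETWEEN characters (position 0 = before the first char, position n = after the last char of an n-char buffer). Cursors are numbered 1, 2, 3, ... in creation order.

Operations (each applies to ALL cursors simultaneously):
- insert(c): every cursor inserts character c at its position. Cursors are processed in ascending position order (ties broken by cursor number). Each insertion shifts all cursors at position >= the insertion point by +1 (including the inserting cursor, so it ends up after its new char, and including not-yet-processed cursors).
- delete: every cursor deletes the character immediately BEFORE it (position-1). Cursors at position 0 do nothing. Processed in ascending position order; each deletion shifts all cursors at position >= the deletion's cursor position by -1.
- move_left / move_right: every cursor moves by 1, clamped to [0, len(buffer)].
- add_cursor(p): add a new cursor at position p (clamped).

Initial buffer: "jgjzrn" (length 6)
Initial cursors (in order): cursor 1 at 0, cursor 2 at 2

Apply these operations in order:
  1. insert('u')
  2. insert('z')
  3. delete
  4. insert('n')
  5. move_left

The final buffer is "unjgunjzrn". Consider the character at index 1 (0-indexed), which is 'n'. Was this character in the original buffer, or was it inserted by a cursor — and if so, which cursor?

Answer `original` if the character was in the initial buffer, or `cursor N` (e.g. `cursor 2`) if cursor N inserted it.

After op 1 (insert('u')): buffer="ujgujzrn" (len 8), cursors c1@1 c2@4, authorship 1..2....
After op 2 (insert('z')): buffer="uzjguzjzrn" (len 10), cursors c1@2 c2@6, authorship 11..22....
After op 3 (delete): buffer="ujgujzrn" (len 8), cursors c1@1 c2@4, authorship 1..2....
After op 4 (insert('n')): buffer="unjgunjzrn" (len 10), cursors c1@2 c2@6, authorship 11..22....
After op 5 (move_left): buffer="unjgunjzrn" (len 10), cursors c1@1 c2@5, authorship 11..22....
Authorship (.=original, N=cursor N): 1 1 . . 2 2 . . . .
Index 1: author = 1

Answer: cursor 1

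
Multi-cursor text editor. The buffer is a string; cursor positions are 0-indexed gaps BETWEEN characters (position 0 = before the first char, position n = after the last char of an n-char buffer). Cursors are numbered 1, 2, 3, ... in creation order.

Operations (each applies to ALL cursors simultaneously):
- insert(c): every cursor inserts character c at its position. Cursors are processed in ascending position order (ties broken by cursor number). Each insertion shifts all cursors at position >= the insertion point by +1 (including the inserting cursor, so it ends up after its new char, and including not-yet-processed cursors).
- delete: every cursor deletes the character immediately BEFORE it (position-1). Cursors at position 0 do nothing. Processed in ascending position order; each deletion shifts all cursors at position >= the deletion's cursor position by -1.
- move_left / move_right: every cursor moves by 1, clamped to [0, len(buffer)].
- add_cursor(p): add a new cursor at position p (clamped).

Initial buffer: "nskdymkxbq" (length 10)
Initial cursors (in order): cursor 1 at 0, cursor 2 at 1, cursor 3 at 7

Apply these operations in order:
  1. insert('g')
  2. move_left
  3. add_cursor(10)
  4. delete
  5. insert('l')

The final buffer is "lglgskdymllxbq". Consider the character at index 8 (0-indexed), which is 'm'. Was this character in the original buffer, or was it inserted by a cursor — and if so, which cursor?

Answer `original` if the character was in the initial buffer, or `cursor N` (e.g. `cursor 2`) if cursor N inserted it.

After op 1 (insert('g')): buffer="gngskdymkgxbq" (len 13), cursors c1@1 c2@3 c3@10, authorship 1.2......3...
After op 2 (move_left): buffer="gngskdymkgxbq" (len 13), cursors c1@0 c2@2 c3@9, authorship 1.2......3...
After op 3 (add_cursor(10)): buffer="gngskdymkgxbq" (len 13), cursors c1@0 c2@2 c3@9 c4@10, authorship 1.2......3...
After op 4 (delete): buffer="ggskdymxbq" (len 10), cursors c1@0 c2@1 c3@7 c4@7, authorship 12........
After op 5 (insert('l')): buffer="lglgskdymllxbq" (len 14), cursors c1@1 c2@3 c3@11 c4@11, authorship 1122.....34...
Authorship (.=original, N=cursor N): 1 1 2 2 . . . . . 3 4 . . .
Index 8: author = original

Answer: original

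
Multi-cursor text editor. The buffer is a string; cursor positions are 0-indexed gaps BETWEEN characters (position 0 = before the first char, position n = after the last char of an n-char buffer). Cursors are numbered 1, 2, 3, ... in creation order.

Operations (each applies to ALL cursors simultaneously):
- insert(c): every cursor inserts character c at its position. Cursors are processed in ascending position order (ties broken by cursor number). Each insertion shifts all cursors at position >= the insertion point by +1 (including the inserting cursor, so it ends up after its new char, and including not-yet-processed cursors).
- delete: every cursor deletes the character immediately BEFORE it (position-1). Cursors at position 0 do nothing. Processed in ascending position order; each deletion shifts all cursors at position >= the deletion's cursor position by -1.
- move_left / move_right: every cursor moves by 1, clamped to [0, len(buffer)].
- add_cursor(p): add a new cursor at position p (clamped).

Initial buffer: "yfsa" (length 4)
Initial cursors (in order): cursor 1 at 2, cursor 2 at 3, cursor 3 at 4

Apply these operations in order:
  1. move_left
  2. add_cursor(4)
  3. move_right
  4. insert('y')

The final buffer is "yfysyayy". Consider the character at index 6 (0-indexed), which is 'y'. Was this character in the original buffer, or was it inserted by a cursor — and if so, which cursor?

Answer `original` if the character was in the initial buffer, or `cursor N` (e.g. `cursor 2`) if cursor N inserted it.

After op 1 (move_left): buffer="yfsa" (len 4), cursors c1@1 c2@2 c3@3, authorship ....
After op 2 (add_cursor(4)): buffer="yfsa" (len 4), cursors c1@1 c2@2 c3@3 c4@4, authorship ....
After op 3 (move_right): buffer="yfsa" (len 4), cursors c1@2 c2@3 c3@4 c4@4, authorship ....
After op 4 (insert('y')): buffer="yfysyayy" (len 8), cursors c1@3 c2@5 c3@8 c4@8, authorship ..1.2.34
Authorship (.=original, N=cursor N): . . 1 . 2 . 3 4
Index 6: author = 3

Answer: cursor 3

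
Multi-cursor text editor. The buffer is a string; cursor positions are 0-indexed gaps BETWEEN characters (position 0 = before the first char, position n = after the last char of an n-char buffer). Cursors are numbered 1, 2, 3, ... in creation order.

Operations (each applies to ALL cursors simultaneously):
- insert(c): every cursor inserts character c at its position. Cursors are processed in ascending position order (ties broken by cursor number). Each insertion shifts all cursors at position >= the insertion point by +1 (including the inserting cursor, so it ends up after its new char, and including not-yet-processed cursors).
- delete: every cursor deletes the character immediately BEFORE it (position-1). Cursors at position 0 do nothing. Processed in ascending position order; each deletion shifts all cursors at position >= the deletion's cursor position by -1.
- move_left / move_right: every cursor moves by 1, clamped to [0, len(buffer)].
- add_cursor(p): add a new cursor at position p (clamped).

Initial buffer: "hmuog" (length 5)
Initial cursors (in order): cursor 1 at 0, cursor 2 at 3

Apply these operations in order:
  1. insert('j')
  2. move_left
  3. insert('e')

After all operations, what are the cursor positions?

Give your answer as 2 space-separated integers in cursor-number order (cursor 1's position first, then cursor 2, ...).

Answer: 1 6

Derivation:
After op 1 (insert('j')): buffer="jhmujog" (len 7), cursors c1@1 c2@5, authorship 1...2..
After op 2 (move_left): buffer="jhmujog" (len 7), cursors c1@0 c2@4, authorship 1...2..
After op 3 (insert('e')): buffer="ejhmuejog" (len 9), cursors c1@1 c2@6, authorship 11...22..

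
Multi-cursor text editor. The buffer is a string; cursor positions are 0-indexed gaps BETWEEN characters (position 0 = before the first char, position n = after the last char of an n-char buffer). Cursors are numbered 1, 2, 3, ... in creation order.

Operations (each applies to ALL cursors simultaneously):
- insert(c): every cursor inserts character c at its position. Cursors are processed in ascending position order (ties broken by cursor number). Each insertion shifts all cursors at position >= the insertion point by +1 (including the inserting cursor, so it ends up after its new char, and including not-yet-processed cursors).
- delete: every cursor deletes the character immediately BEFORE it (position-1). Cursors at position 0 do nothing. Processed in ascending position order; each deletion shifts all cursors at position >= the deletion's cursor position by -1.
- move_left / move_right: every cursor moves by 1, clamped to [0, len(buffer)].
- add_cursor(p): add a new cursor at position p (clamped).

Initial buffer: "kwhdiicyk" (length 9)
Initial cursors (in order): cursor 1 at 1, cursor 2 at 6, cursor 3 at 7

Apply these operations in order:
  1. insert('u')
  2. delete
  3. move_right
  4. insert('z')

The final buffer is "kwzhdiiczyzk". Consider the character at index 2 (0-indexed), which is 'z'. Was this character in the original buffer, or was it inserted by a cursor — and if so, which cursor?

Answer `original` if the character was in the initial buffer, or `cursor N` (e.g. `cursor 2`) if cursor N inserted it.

Answer: cursor 1

Derivation:
After op 1 (insert('u')): buffer="kuwhdiiucuyk" (len 12), cursors c1@2 c2@8 c3@10, authorship .1.....2.3..
After op 2 (delete): buffer="kwhdiicyk" (len 9), cursors c1@1 c2@6 c3@7, authorship .........
After op 3 (move_right): buffer="kwhdiicyk" (len 9), cursors c1@2 c2@7 c3@8, authorship .........
After op 4 (insert('z')): buffer="kwzhdiiczyzk" (len 12), cursors c1@3 c2@9 c3@11, authorship ..1.....2.3.
Authorship (.=original, N=cursor N): . . 1 . . . . . 2 . 3 .
Index 2: author = 1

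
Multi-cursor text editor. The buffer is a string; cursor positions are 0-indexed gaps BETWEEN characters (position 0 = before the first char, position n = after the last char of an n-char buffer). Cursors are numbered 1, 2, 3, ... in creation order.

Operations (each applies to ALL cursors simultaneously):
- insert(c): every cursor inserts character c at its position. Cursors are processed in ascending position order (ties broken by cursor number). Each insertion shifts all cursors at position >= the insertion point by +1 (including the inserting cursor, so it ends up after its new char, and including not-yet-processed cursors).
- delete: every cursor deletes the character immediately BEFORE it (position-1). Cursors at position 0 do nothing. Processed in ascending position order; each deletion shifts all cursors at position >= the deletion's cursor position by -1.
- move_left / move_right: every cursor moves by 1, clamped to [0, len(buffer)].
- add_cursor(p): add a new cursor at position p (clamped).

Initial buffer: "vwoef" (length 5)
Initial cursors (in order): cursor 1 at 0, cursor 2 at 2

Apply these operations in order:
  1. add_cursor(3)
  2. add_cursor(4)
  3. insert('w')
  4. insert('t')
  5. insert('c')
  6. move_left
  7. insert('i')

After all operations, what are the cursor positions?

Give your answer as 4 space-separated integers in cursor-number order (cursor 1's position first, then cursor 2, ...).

Answer: 3 9 14 19

Derivation:
After op 1 (add_cursor(3)): buffer="vwoef" (len 5), cursors c1@0 c2@2 c3@3, authorship .....
After op 2 (add_cursor(4)): buffer="vwoef" (len 5), cursors c1@0 c2@2 c3@3 c4@4, authorship .....
After op 3 (insert('w')): buffer="wvwwowewf" (len 9), cursors c1@1 c2@4 c3@6 c4@8, authorship 1..2.3.4.
After op 4 (insert('t')): buffer="wtvwwtowtewtf" (len 13), cursors c1@2 c2@6 c3@9 c4@12, authorship 11..22.33.44.
After op 5 (insert('c')): buffer="wtcvwwtcowtcewtcf" (len 17), cursors c1@3 c2@8 c3@12 c4@16, authorship 111..222.333.444.
After op 6 (move_left): buffer="wtcvwwtcowtcewtcf" (len 17), cursors c1@2 c2@7 c3@11 c4@15, authorship 111..222.333.444.
After op 7 (insert('i')): buffer="wticvwwticowticewticf" (len 21), cursors c1@3 c2@9 c3@14 c4@19, authorship 1111..2222.3333.4444.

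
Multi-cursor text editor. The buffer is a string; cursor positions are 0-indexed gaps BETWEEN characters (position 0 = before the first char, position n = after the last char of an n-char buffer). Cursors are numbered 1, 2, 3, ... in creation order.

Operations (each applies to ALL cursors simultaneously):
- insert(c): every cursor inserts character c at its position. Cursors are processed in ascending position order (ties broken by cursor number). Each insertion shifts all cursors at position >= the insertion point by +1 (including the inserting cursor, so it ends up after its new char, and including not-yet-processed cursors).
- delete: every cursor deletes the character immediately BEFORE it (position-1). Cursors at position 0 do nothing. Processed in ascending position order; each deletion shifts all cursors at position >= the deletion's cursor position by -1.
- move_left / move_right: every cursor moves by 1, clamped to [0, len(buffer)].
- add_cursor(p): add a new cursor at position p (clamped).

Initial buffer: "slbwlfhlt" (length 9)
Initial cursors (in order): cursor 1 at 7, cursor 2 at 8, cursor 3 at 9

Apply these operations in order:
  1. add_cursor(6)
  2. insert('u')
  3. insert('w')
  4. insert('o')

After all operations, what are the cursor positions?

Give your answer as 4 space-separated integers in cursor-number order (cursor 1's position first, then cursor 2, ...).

Answer: 13 17 21 9

Derivation:
After op 1 (add_cursor(6)): buffer="slbwlfhlt" (len 9), cursors c4@6 c1@7 c2@8 c3@9, authorship .........
After op 2 (insert('u')): buffer="slbwlfuhulutu" (len 13), cursors c4@7 c1@9 c2@11 c3@13, authorship ......4.1.2.3
After op 3 (insert('w')): buffer="slbwlfuwhuwluwtuw" (len 17), cursors c4@8 c1@11 c2@14 c3@17, authorship ......44.11.22.33
After op 4 (insert('o')): buffer="slbwlfuwohuwoluwotuwo" (len 21), cursors c4@9 c1@13 c2@17 c3@21, authorship ......444.111.222.333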